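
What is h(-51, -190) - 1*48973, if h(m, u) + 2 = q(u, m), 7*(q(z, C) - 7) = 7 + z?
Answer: -342959/7 ≈ -48994.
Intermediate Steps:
q(z, C) = 8 + z/7 (q(z, C) = 7 + (7 + z)/7 = 7 + (1 + z/7) = 8 + z/7)
h(m, u) = 6 + u/7 (h(m, u) = -2 + (8 + u/7) = 6 + u/7)
h(-51, -190) - 1*48973 = (6 + (⅐)*(-190)) - 1*48973 = (6 - 190/7) - 48973 = -148/7 - 48973 = -342959/7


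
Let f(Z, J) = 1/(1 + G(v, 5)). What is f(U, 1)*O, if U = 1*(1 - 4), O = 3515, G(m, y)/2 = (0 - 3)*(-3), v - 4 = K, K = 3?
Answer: 185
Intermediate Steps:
v = 7 (v = 4 + 3 = 7)
G(m, y) = 18 (G(m, y) = 2*((0 - 3)*(-3)) = 2*(-3*(-3)) = 2*9 = 18)
U = -3 (U = 1*(-3) = -3)
f(Z, J) = 1/19 (f(Z, J) = 1/(1 + 18) = 1/19)
f(U, 1)*O = (1/19)*3515 = 185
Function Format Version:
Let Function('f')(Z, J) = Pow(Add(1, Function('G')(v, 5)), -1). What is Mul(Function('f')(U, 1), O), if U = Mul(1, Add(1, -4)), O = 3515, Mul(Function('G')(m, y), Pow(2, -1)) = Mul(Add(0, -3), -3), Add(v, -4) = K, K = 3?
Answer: 185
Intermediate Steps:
v = 7 (v = Add(4, 3) = 7)
Function('G')(m, y) = 18 (Function('G')(m, y) = Mul(2, Mul(Add(0, -3), -3)) = Mul(2, Mul(-3, -3)) = Mul(2, 9) = 18)
U = -3 (U = Mul(1, -3) = -3)
Function('f')(Z, J) = Rational(1, 19) (Function('f')(Z, J) = Pow(Add(1, 18), -1) = Pow(19, -1) = Rational(1, 19))
Mul(Function('f')(U, 1), O) = Mul(Rational(1, 19), 3515) = 185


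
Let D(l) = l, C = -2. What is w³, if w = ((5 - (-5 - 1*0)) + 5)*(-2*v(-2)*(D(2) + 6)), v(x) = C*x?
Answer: -884736000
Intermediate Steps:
v(x) = -2*x
w = -960 (w = ((5 - (-5 - 1*0)) + 5)*(-2*(-2*(-2))*(2 + 6)) = ((5 - (-5 + 0)) + 5)*(-8*8) = ((5 - 1*(-5)) + 5)*(-2*32) = ((5 + 5) + 5)*(-64) = (10 + 5)*(-64) = 15*(-64) = -960)
w³ = (-960)³ = -884736000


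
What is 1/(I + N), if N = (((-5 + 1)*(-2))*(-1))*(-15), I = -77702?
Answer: -1/77582 ≈ -1.2890e-5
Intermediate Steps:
N = 120 (N = (-4*(-2)*(-1))*(-15) = (8*(-1))*(-15) = -8*(-15) = 120)
1/(I + N) = 1/(-77702 + 120) = 1/(-77582) = -1/77582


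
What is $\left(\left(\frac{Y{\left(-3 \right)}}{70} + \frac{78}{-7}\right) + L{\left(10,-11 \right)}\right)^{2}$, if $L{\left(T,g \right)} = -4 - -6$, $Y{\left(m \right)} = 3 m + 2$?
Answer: $\frac{418609}{4900} \approx 85.43$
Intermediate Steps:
$Y{\left(m \right)} = 2 + 3 m$
$L{\left(T,g \right)} = 2$ ($L{\left(T,g \right)} = -4 + 6 = 2$)
$\left(\left(\frac{Y{\left(-3 \right)}}{70} + \frac{78}{-7}\right) + L{\left(10,-11 \right)}\right)^{2} = \left(\left(\frac{2 + 3 \left(-3\right)}{70} + \frac{78}{-7}\right) + 2\right)^{2} = \left(\left(\left(2 - 9\right) \frac{1}{70} + 78 \left(- \frac{1}{7}\right)\right) + 2\right)^{2} = \left(\left(\left(-7\right) \frac{1}{70} - \frac{78}{7}\right) + 2\right)^{2} = \left(\left(- \frac{1}{10} - \frac{78}{7}\right) + 2\right)^{2} = \left(- \frac{787}{70} + 2\right)^{2} = \left(- \frac{647}{70}\right)^{2} = \frac{418609}{4900}$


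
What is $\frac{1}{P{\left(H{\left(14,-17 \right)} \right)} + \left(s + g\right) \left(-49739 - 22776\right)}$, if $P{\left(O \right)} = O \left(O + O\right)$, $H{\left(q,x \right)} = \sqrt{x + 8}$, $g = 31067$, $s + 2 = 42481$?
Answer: $- \frac{1}{5333188208} \approx -1.8751 \cdot 10^{-10}$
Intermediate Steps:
$s = 42479$ ($s = -2 + 42481 = 42479$)
$H{\left(q,x \right)} = \sqrt{8 + x}$
$P{\left(O \right)} = 2 O^{2}$ ($P{\left(O \right)} = O 2 O = 2 O^{2}$)
$\frac{1}{P{\left(H{\left(14,-17 \right)} \right)} + \left(s + g\right) \left(-49739 - 22776\right)} = \frac{1}{2 \left(\sqrt{8 - 17}\right)^{2} + \left(42479 + 31067\right) \left(-49739 - 22776\right)} = \frac{1}{2 \left(\sqrt{-9}\right)^{2} + 73546 \left(-72515\right)} = \frac{1}{2 \left(3 i\right)^{2} - 5333188190} = \frac{1}{2 \left(-9\right) - 5333188190} = \frac{1}{-18 - 5333188190} = \frac{1}{-5333188208} = - \frac{1}{5333188208}$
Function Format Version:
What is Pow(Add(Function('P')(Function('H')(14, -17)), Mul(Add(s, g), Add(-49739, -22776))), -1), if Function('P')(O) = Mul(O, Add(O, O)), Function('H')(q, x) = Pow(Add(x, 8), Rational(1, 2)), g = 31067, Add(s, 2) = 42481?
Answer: Rational(-1, 5333188208) ≈ -1.8751e-10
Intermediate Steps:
s = 42479 (s = Add(-2, 42481) = 42479)
Function('H')(q, x) = Pow(Add(8, x), Rational(1, 2))
Function('P')(O) = Mul(2, Pow(O, 2)) (Function('P')(O) = Mul(O, Mul(2, O)) = Mul(2, Pow(O, 2)))
Pow(Add(Function('P')(Function('H')(14, -17)), Mul(Add(s, g), Add(-49739, -22776))), -1) = Pow(Add(Mul(2, Pow(Pow(Add(8, -17), Rational(1, 2)), 2)), Mul(Add(42479, 31067), Add(-49739, -22776))), -1) = Pow(Add(Mul(2, Pow(Pow(-9, Rational(1, 2)), 2)), Mul(73546, -72515)), -1) = Pow(Add(Mul(2, Pow(Mul(3, I), 2)), -5333188190), -1) = Pow(Add(Mul(2, -9), -5333188190), -1) = Pow(Add(-18, -5333188190), -1) = Pow(-5333188208, -1) = Rational(-1, 5333188208)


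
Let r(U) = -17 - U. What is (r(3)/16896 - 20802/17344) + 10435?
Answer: 11943611953/1144704 ≈ 10434.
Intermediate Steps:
(r(3)/16896 - 20802/17344) + 10435 = ((-17 - 1*3)/16896 - 20802/17344) + 10435 = ((-17 - 3)*(1/16896) - 20802*1/17344) + 10435 = (-20*1/16896 - 10401/8672) + 10435 = (-5/4224 - 10401/8672) + 10435 = -1374287/1144704 + 10435 = 11943611953/1144704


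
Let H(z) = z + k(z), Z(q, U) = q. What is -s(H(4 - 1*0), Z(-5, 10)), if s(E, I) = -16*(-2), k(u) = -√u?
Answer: -32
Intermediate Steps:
H(z) = z - √z
s(E, I) = 32
-s(H(4 - 1*0), Z(-5, 10)) = -1*32 = -32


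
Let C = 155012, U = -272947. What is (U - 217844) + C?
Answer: -335779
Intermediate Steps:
(U - 217844) + C = (-272947 - 217844) + 155012 = -490791 + 155012 = -335779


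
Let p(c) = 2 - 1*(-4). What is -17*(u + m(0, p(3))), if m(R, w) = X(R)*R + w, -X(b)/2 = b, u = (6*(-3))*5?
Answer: 1428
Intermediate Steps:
u = -90 (u = -18*5 = -90)
p(c) = 6 (p(c) = 2 + 4 = 6)
X(b) = -2*b
m(R, w) = w - 2*R**2 (m(R, w) = (-2*R)*R + w = -2*R**2 + w = w - 2*R**2)
-17*(u + m(0, p(3))) = -17*(-90 + (6 - 2*0**2)) = -17*(-90 + (6 - 2*0)) = -17*(-90 + (6 + 0)) = -17*(-90 + 6) = -17*(-84) = 1428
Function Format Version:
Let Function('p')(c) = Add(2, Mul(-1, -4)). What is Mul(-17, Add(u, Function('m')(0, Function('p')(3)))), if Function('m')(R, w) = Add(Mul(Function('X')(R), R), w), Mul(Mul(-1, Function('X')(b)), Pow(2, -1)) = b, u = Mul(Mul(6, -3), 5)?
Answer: 1428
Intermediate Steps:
u = -90 (u = Mul(-18, 5) = -90)
Function('p')(c) = 6 (Function('p')(c) = Add(2, 4) = 6)
Function('X')(b) = Mul(-2, b)
Function('m')(R, w) = Add(w, Mul(-2, Pow(R, 2))) (Function('m')(R, w) = Add(Mul(Mul(-2, R), R), w) = Add(Mul(-2, Pow(R, 2)), w) = Add(w, Mul(-2, Pow(R, 2))))
Mul(-17, Add(u, Function('m')(0, Function('p')(3)))) = Mul(-17, Add(-90, Add(6, Mul(-2, Pow(0, 2))))) = Mul(-17, Add(-90, Add(6, Mul(-2, 0)))) = Mul(-17, Add(-90, Add(6, 0))) = Mul(-17, Add(-90, 6)) = Mul(-17, -84) = 1428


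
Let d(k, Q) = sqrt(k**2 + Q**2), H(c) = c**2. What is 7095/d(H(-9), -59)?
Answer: 7095*sqrt(10042)/10042 ≈ 70.802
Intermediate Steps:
d(k, Q) = sqrt(Q**2 + k**2)
7095/d(H(-9), -59) = 7095/(sqrt((-59)**2 + ((-9)**2)**2)) = 7095/(sqrt(3481 + 81**2)) = 7095/(sqrt(3481 + 6561)) = 7095/(sqrt(10042)) = 7095*(sqrt(10042)/10042) = 7095*sqrt(10042)/10042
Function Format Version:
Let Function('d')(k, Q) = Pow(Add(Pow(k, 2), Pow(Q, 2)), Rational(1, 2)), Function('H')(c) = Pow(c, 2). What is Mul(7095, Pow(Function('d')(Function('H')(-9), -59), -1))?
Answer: Mul(Rational(7095, 10042), Pow(10042, Rational(1, 2))) ≈ 70.802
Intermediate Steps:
Function('d')(k, Q) = Pow(Add(Pow(Q, 2), Pow(k, 2)), Rational(1, 2))
Mul(7095, Pow(Function('d')(Function('H')(-9), -59), -1)) = Mul(7095, Pow(Pow(Add(Pow(-59, 2), Pow(Pow(-9, 2), 2)), Rational(1, 2)), -1)) = Mul(7095, Pow(Pow(Add(3481, Pow(81, 2)), Rational(1, 2)), -1)) = Mul(7095, Pow(Pow(Add(3481, 6561), Rational(1, 2)), -1)) = Mul(7095, Pow(Pow(10042, Rational(1, 2)), -1)) = Mul(7095, Mul(Rational(1, 10042), Pow(10042, Rational(1, 2)))) = Mul(Rational(7095, 10042), Pow(10042, Rational(1, 2)))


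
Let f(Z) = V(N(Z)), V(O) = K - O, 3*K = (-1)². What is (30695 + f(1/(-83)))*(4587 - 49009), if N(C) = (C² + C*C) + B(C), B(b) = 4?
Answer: -28176775983160/20667 ≈ -1.3634e+9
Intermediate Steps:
N(C) = 4 + 2*C² (N(C) = (C² + C*C) + 4 = (C² + C²) + 4 = 2*C² + 4 = 4 + 2*C²)
K = ⅓ (K = (⅓)*(-1)² = (⅓)*1 = ⅓ ≈ 0.33333)
V(O) = ⅓ - O
f(Z) = -11/3 - 2*Z² (f(Z) = ⅓ - (4 + 2*Z²) = ⅓ + (-4 - 2*Z²) = -11/3 - 2*Z²)
(30695 + f(1/(-83)))*(4587 - 49009) = (30695 + (-11/3 - 2*(1/(-83))²))*(4587 - 49009) = (30695 + (-11/3 - 2*(-1/83)²))*(-44422) = (30695 + (-11/3 - 2*1/6889))*(-44422) = (30695 + (-11/3 - 2/6889))*(-44422) = (30695 - 75785/20667)*(-44422) = (634297780/20667)*(-44422) = -28176775983160/20667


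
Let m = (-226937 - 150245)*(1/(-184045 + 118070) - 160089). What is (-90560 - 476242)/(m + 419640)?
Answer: -1438260075/153222138690932 ≈ -9.3868e-6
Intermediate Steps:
m = 306442147708864/5075 (m = -377182*(1/(-65975) - 160089) = -377182*(-1/65975 - 160089) = -377182*(-10561871776/65975) = 306442147708864/5075 ≈ 6.0383e+10)
(-90560 - 476242)/(m + 419640) = (-90560 - 476242)/(306442147708864/5075 + 419640) = -566802/306444277381864/5075 = -566802*5075/306444277381864 = -1438260075/153222138690932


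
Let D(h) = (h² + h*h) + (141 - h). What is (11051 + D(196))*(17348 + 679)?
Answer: 1583275356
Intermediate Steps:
D(h) = 141 - h + 2*h² (D(h) = (h² + h²) + (141 - h) = 2*h² + (141 - h) = 141 - h + 2*h²)
(11051 + D(196))*(17348 + 679) = (11051 + (141 - 1*196 + 2*196²))*(17348 + 679) = (11051 + (141 - 196 + 2*38416))*18027 = (11051 + (141 - 196 + 76832))*18027 = (11051 + 76777)*18027 = 87828*18027 = 1583275356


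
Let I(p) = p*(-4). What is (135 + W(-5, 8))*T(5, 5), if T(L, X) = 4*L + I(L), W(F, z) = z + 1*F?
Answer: 0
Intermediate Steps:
W(F, z) = F + z (W(F, z) = z + F = F + z)
I(p) = -4*p
T(L, X) = 0 (T(L, X) = 4*L - 4*L = 0)
(135 + W(-5, 8))*T(5, 5) = (135 + (-5 + 8))*0 = (135 + 3)*0 = 138*0 = 0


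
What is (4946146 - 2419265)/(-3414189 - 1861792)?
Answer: -2526881/5275981 ≈ -0.47894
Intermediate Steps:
(4946146 - 2419265)/(-3414189 - 1861792) = 2526881/(-5275981) = 2526881*(-1/5275981) = -2526881/5275981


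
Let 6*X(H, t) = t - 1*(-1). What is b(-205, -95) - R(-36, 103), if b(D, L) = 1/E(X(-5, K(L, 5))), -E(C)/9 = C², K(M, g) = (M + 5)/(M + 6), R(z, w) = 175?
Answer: -5638859/32041 ≈ -175.99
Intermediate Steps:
K(M, g) = (5 + M)/(6 + M)
X(H, t) = ⅙ + t/6 (X(H, t) = (t - 1*(-1))/6 = (t + 1)/6 = (1 + t)/6 = ⅙ + t/6)
E(C) = -9*C²
b(D, L) = -1/(9*(⅙ + (5 + L)/(6*(6 + L)))²) (b(D, L) = 1/(-9*(⅙ + ((5 + L)/(6 + L))/6)²) = 1/(-9*(⅙ + (5 + L)/(6*(6 + L)))²) = -1/(9*(⅙ + (5 + L)/(6*(6 + L)))²))
b(-205, -95) - R(-36, 103) = -4*(6 - 95)²/(11 + 2*(-95))² - 1*175 = -4*(-89)²/(11 - 190)² - 175 = -4*7921/(-179)² - 175 = -4*7921*1/32041 - 175 = -31684/32041 - 175 = -5638859/32041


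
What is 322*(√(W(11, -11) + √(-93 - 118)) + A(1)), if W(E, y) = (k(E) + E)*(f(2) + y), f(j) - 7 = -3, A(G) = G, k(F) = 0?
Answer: 322 + 322*√(-77 + I*√211) ≈ 587.35 + 2838.0*I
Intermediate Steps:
f(j) = 4 (f(j) = 7 - 3 = 4)
W(E, y) = E*(4 + y) (W(E, y) = (0 + E)*(4 + y) = E*(4 + y))
322*(√(W(11, -11) + √(-93 - 118)) + A(1)) = 322*(√(11*(4 - 11) + √(-93 - 118)) + 1) = 322*(√(11*(-7) + √(-211)) + 1) = 322*(√(-77 + I*√211) + 1) = 322*(1 + √(-77 + I*√211)) = 322 + 322*√(-77 + I*√211)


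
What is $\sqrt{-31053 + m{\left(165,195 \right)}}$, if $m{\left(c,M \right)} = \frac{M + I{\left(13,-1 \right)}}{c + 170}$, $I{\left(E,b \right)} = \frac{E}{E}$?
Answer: $\frac{i \sqrt{3484857265}}{335} \approx 176.22 i$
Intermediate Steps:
$I{\left(E,b \right)} = 1$
$m{\left(c,M \right)} = \frac{1 + M}{170 + c}$ ($m{\left(c,M \right)} = \frac{M + 1}{c + 170} = \frac{1 + M}{170 + c}$)
$\sqrt{-31053 + m{\left(165,195 \right)}} = \sqrt{-31053 + \frac{1 + 195}{170 + 165}} = \sqrt{-31053 + \frac{1}{335} \cdot 196} = \sqrt{-31053 + \frac{196}{335}} = \sqrt{- \frac{10402559}{335}} = \frac{i \sqrt{3484857265}}{335}$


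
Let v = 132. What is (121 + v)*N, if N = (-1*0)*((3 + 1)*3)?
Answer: 0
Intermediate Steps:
N = 0 (N = 0*(4*3) = 0*12 = 0)
(121 + v)*N = (121 + 132)*0 = 253*0 = 0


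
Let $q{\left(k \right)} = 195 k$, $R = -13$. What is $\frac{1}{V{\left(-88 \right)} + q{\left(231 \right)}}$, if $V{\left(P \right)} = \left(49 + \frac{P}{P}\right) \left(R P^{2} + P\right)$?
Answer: $- \frac{1}{4992955} \approx -2.0028 \cdot 10^{-7}$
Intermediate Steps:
$V{\left(P \right)} = - 650 P^{2} + 50 P$ ($V{\left(P \right)} = \left(49 + \frac{P}{P}\right) \left(- 13 P^{2} + P\right) = \left(49 + 1\right) \left(P - 13 P^{2}\right) = 50 \left(P - 13 P^{2}\right) = - 650 P^{2} + 50 P$)
$\frac{1}{V{\left(-88 \right)} + q{\left(231 \right)}} = \frac{1}{50 \left(-88\right) \left(1 - -1144\right) + 195 \cdot 231} = \frac{1}{50 \left(-88\right) \left(1 + 1144\right) + 45045} = \frac{1}{50 \left(-88\right) 1145 + 45045} = \frac{1}{-5038000 + 45045} = \frac{1}{-4992955} = - \frac{1}{4992955}$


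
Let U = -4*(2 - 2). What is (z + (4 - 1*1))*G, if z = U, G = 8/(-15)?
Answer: -8/5 ≈ -1.6000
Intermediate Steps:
G = -8/15 (G = 8*(-1/15) = -8/15 ≈ -0.53333)
U = 0 (U = -4*0 = 0)
z = 0
(z + (4 - 1*1))*G = (0 + (4 - 1*1))*(-8/15) = (0 + (4 - 1))*(-8/15) = (0 + 3)*(-8/15) = 3*(-8/15) = -8/5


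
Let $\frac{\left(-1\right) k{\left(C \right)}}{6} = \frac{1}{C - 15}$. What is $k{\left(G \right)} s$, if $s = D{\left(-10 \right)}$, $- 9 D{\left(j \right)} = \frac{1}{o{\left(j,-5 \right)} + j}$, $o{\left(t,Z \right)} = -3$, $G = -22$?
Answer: $\frac{2}{1443} \approx 0.001386$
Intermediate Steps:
$D{\left(j \right)} = - \frac{1}{9 \left(-3 + j\right)}$
$k{\left(C \right)} = - \frac{6}{-15 + C}$ ($k{\left(C \right)} = - \frac{6}{C - 15} = - \frac{6}{-15 + C}$)
$s = \frac{1}{117}$ ($s = - \frac{1}{-27 + 9 \left(-10\right)} = - \frac{1}{-27 - 90} = - \frac{1}{-117} = \left(-1\right) \left(- \frac{1}{117}\right) = \frac{1}{117} \approx 0.008547$)
$k{\left(G \right)} s = - \frac{6}{-15 - 22} \cdot \frac{1}{117} = - \frac{6}{-37} \cdot \frac{1}{117} = \left(-6\right) \left(- \frac{1}{37}\right) \frac{1}{117} = \frac{6}{37} \cdot \frac{1}{117} = \frac{2}{1443}$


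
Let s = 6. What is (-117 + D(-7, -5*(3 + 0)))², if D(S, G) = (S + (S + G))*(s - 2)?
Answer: 54289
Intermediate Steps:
D(S, G) = 4*G + 8*S (D(S, G) = (S + (S + G))*(6 - 2) = (S + (G + S))*4 = (G + 2*S)*4 = 4*G + 8*S)
(-117 + D(-7, -5*(3 + 0)))² = (-117 + (4*(-5*(3 + 0)) + 8*(-7)))² = (-117 + (4*(-5*3) - 56))² = (-117 + (4*(-15) - 56))² = (-117 + (-60 - 56))² = (-117 - 116)² = (-233)² = 54289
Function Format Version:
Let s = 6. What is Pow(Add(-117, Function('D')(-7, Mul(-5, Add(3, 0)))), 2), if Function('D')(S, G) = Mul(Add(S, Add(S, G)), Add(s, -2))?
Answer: 54289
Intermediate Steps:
Function('D')(S, G) = Add(Mul(4, G), Mul(8, S)) (Function('D')(S, G) = Mul(Add(S, Add(S, G)), Add(6, -2)) = Mul(Add(S, Add(G, S)), 4) = Mul(Add(G, Mul(2, S)), 4) = Add(Mul(4, G), Mul(8, S)))
Pow(Add(-117, Function('D')(-7, Mul(-5, Add(3, 0)))), 2) = Pow(Add(-117, Add(Mul(4, Mul(-5, Add(3, 0))), Mul(8, -7))), 2) = Pow(Add(-117, Add(Mul(4, Mul(-5, 3)), -56)), 2) = Pow(Add(-117, Add(Mul(4, -15), -56)), 2) = Pow(Add(-117, Add(-60, -56)), 2) = Pow(Add(-117, -116), 2) = Pow(-233, 2) = 54289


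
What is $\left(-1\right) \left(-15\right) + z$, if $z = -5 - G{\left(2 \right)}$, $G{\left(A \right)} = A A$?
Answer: $6$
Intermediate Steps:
$G{\left(A \right)} = A^{2}$
$z = -9$ ($z = -5 - 2^{2} = -5 - 4 = -9$)
$\left(-1\right) \left(-15\right) + z = \left(-1\right) \left(-15\right) - 9 = 15 - 9 = 6$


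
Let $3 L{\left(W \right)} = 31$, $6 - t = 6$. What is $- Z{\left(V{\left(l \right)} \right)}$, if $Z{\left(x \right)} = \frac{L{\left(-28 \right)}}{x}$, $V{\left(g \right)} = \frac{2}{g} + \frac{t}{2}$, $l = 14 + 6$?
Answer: $- \frac{310}{3} \approx -103.33$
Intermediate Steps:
$t = 0$ ($t = 6 - 6 = 0$)
$L{\left(W \right)} = \frac{31}{3}$ ($L{\left(W \right)} = \frac{1}{3} \cdot 31 = \frac{31}{3}$)
$l = 20$
$V{\left(g \right)} = \frac{2}{g}$ ($V{\left(g \right)} = \frac{2}{g} + \frac{0}{2} = \frac{2}{g} + 0 \cdot \frac{1}{2} = \frac{2}{g} + 0 = \frac{2}{g}$)
$Z{\left(x \right)} = \frac{31}{3 x}$
$- Z{\left(V{\left(l \right)} \right)} = - \frac{31}{3 \cdot \frac{2}{20}} = - \frac{31}{3 \cdot 2 \cdot \frac{1}{20}} = - \frac{31 \frac{1}{\frac{1}{10}}}{3} = - \frac{31 \cdot 10}{3} = \left(-1\right) \frac{310}{3} = - \frac{310}{3}$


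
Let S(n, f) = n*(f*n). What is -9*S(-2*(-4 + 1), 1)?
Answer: -324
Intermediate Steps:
S(n, f) = f*n**2
-9*S(-2*(-4 + 1), 1) = -9*(-2*(-4 + 1))**2 = -9*(-2*(-3))**2 = -9*6**2 = -9*36 = -324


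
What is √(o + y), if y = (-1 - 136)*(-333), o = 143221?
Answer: √188842 ≈ 434.56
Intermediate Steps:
y = 45621 (y = -137*(-333) = 45621)
√(o + y) = √(143221 + 45621) = √188842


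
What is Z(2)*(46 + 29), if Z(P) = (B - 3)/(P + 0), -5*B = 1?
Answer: -120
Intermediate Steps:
B = -⅕ (B = -⅕*1 = -⅕ ≈ -0.20000)
Z(P) = -16/(5*P) (Z(P) = (-⅕ - 3)/(P + 0) = -16/(5*P))
Z(2)*(46 + 29) = (-16/5/2)*(46 + 29) = -16/5*½*75 = -8/5*75 = -120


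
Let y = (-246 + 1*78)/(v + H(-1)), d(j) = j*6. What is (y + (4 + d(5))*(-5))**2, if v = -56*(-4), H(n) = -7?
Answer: 28026436/961 ≈ 29164.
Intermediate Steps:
d(j) = 6*j
v = 224
y = -24/31 (y = (-246 + 1*78)/(224 - 7) = (-246 + 78)/217 = -168*1/217 = -24/31 ≈ -0.77419)
(y + (4 + d(5))*(-5))**2 = (-24/31 + (4 + 6*5)*(-5))**2 = (-24/31 + (4 + 30)*(-5))**2 = (-24/31 + 34*(-5))**2 = (-24/31 - 170)**2 = (-5294/31)**2 = 28026436/961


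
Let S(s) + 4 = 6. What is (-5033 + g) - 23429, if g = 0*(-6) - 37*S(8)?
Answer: -28536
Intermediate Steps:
S(s) = 2 (S(s) = -4 + 6 = 2)
g = -74 (g = 0*(-6) - 37*2 = 0 - 74 = -74)
(-5033 + g) - 23429 = (-5033 - 74) - 23429 = -5107 - 23429 = -28536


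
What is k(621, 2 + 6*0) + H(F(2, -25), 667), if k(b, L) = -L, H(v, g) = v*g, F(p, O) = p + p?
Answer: 2666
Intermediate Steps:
F(p, O) = 2*p
H(v, g) = g*v
k(621, 2 + 6*0) + H(F(2, -25), 667) = -(2 + 6*0) + 667*(2*2) = -(2 + 0) + 667*4 = -1*2 + 2668 = -2 + 2668 = 2666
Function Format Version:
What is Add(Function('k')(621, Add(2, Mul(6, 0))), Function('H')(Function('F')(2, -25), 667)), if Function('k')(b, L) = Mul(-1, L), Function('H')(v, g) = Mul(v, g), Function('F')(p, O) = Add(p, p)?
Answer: 2666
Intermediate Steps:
Function('F')(p, O) = Mul(2, p)
Function('H')(v, g) = Mul(g, v)
Add(Function('k')(621, Add(2, Mul(6, 0))), Function('H')(Function('F')(2, -25), 667)) = Add(Mul(-1, Add(2, Mul(6, 0))), Mul(667, Mul(2, 2))) = Add(Mul(-1, Add(2, 0)), Mul(667, 4)) = Add(Mul(-1, 2), 2668) = Add(-2, 2668) = 2666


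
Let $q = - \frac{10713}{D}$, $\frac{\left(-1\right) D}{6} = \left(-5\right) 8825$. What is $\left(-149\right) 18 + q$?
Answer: $- \frac{236690071}{88250} \approx -2682.0$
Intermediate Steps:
$D = 264750$ ($D = - 6 \left(\left(-5\right) 8825\right) = \left(-6\right) \left(-44125\right) = 264750$)
$q = - \frac{3571}{88250}$ ($q = - \frac{10713}{264750} = \left(-10713\right) \frac{1}{264750} = - \frac{3571}{88250} \approx -0.040465$)
$\left(-149\right) 18 + q = \left(-149\right) 18 - \frac{3571}{88250} = -2682 - \frac{3571}{88250} = - \frac{236690071}{88250}$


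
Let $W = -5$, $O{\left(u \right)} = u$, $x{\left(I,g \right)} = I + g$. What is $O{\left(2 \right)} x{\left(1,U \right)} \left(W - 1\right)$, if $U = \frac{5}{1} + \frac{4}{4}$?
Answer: $-84$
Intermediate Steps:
$U = 6$ ($U = 5 \cdot 1 + 4 \cdot \frac{1}{4} = 5 + 1 = 6$)
$O{\left(2 \right)} x{\left(1,U \right)} \left(W - 1\right) = 2 \left(1 + 6\right) \left(-5 - 1\right) = 2 \cdot 7 \left(-6\right) = 2 \left(-42\right) = -84$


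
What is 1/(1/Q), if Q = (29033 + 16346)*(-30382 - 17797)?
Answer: -2186314841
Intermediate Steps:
Q = -2186314841 (Q = 45379*(-48179) = -2186314841)
1/(1/Q) = 1/(1/(-2186314841)) = 1/(-1/2186314841) = -2186314841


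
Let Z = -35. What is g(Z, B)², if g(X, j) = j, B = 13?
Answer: 169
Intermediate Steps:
g(Z, B)² = 13² = 169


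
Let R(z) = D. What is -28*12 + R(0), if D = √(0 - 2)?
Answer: -336 + I*√2 ≈ -336.0 + 1.4142*I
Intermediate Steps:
D = I*√2 (D = √(-2) = I*√2 ≈ 1.4142*I)
R(z) = I*√2
-28*12 + R(0) = -28*12 + I*√2 = -336 + I*√2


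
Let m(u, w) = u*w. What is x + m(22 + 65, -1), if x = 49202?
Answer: 49115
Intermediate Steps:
x + m(22 + 65, -1) = 49202 + (22 + 65)*(-1) = 49202 + 87*(-1) = 49202 - 87 = 49115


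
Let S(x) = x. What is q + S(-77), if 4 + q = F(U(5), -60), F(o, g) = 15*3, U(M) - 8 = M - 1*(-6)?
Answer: -36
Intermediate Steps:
U(M) = 14 + M (U(M) = 8 + (M - 1*(-6)) = 8 + (M + 6) = 8 + (6 + M) = 14 + M)
F(o, g) = 45
q = 41 (q = -4 + 45 = 41)
q + S(-77) = 41 - 77 = -36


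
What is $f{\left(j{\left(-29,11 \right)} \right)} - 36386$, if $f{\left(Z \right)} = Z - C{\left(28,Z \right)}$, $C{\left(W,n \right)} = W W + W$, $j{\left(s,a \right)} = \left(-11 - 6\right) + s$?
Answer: $-37244$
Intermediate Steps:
$j{\left(s,a \right)} = -17 + s$
$C{\left(W,n \right)} = W + W^{2}$ ($C{\left(W,n \right)} = W^{2} + W = W + W^{2}$)
$f{\left(Z \right)} = -812 + Z$ ($f{\left(Z \right)} = Z - 28 \left(1 + 28\right) = Z - 28 \cdot 29 = Z - 812 = -812 + Z$)
$f{\left(j{\left(-29,11 \right)} \right)} - 36386 = \left(-812 - 46\right) - 36386 = -858 - 36386 = -37244$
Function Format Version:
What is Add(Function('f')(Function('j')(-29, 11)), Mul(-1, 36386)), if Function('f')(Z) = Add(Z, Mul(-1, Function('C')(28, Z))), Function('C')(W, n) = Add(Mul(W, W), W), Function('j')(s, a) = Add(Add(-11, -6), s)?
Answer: -37244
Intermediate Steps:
Function('j')(s, a) = Add(-17, s)
Function('C')(W, n) = Add(W, Pow(W, 2)) (Function('C')(W, n) = Add(Pow(W, 2), W) = Add(W, Pow(W, 2)))
Function('f')(Z) = Add(-812, Z) (Function('f')(Z) = Add(Z, Mul(-1, Mul(28, Add(1, 28)))) = Add(Z, Mul(-1, Mul(28, 29))) = Add(Z, Mul(-1, 812)) = Add(Z, -812) = Add(-812, Z))
Add(Function('f')(Function('j')(-29, 11)), Mul(-1, 36386)) = Add(Add(-812, Add(-17, -29)), Mul(-1, 36386)) = Add(Add(-812, -46), -36386) = Add(-858, -36386) = -37244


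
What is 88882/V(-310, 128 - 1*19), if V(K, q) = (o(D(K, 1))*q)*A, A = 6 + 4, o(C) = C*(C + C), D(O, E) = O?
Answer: 44441/104749000 ≈ 0.00042426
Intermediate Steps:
o(C) = 2*C**2 (o(C) = C*(2*C) = 2*C**2)
A = 10
V(K, q) = 20*q*K**2 (V(K, q) = ((2*K**2)*q)*10 = (2*q*K**2)*10 = 20*q*K**2)
88882/V(-310, 128 - 1*19) = 88882/((20*(128 - 1*19)*(-310)**2)) = 88882/((20*(128 - 19)*96100)) = 88882/((20*109*96100)) = 88882/209498000 = 88882*(1/209498000) = 44441/104749000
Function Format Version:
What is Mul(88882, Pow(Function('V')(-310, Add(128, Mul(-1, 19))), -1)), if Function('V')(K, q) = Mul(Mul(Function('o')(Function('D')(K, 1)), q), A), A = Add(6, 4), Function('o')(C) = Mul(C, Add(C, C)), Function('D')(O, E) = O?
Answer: Rational(44441, 104749000) ≈ 0.00042426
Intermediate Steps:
Function('o')(C) = Mul(2, Pow(C, 2)) (Function('o')(C) = Mul(C, Mul(2, C)) = Mul(2, Pow(C, 2)))
A = 10
Function('V')(K, q) = Mul(20, q, Pow(K, 2)) (Function('V')(K, q) = Mul(Mul(Mul(2, Pow(K, 2)), q), 10) = Mul(Mul(2, q, Pow(K, 2)), 10) = Mul(20, q, Pow(K, 2)))
Mul(88882, Pow(Function('V')(-310, Add(128, Mul(-1, 19))), -1)) = Mul(88882, Pow(Mul(20, Add(128, Mul(-1, 19)), Pow(-310, 2)), -1)) = Mul(88882, Pow(Mul(20, Add(128, -19), 96100), -1)) = Mul(88882, Pow(Mul(20, 109, 96100), -1)) = Mul(88882, Pow(209498000, -1)) = Mul(88882, Rational(1, 209498000)) = Rational(44441, 104749000)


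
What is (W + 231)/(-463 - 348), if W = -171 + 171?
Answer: -231/811 ≈ -0.28483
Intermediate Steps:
W = 0
(W + 231)/(-463 - 348) = (0 + 231)/(-463 - 348) = 231/(-811) = 231*(-1/811) = -231/811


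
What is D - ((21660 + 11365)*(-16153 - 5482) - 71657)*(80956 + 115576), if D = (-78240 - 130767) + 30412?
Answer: 140435386020429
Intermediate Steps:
D = -178595 (D = -209007 + 30412 = -178595)
D - ((21660 + 11365)*(-16153 - 5482) - 71657)*(80956 + 115576) = -178595 - ((21660 + 11365)*(-16153 - 5482) - 71657)*(80956 + 115576) = -178595 - (33025*(-21635) - 71657)*196532 = -178595 - (-714495875 - 71657)*196532 = -178595 - (-714567532)*196532 = -178595 - 1*(-140435386199024) = -178595 + 140435386199024 = 140435386020429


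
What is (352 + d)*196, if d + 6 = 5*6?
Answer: 73696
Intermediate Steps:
d = 24 (d = -6 + 5*6 = -6 + 30 = 24)
(352 + d)*196 = (352 + 24)*196 = 376*196 = 73696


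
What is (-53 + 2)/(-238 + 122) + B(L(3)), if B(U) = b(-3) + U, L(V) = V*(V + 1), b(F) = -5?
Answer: 863/116 ≈ 7.4397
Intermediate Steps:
L(V) = V*(1 + V)
B(U) = -5 + U
(-53 + 2)/(-238 + 122) + B(L(3)) = (-53 + 2)/(-238 + 122) + (-5 + 3*(1 + 3)) = -51/(-116) + (-5 + 3*4) = -51*(-1/116) + (-5 + 12) = 51/116 + 7 = 863/116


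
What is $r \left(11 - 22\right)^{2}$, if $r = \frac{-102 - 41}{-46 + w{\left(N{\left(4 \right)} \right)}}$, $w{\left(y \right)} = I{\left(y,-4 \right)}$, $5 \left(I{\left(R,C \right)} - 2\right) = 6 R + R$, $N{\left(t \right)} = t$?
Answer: $\frac{86515}{192} \approx 450.6$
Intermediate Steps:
$I{\left(R,C \right)} = 2 + \frac{7 R}{5}$ ($I{\left(R,C \right)} = 2 + \frac{6 R + R}{5} = 2 + \frac{7 R}{5}$)
$w{\left(y \right)} = 2 + \frac{7 y}{5}$
$r = \frac{715}{192}$ ($r = \frac{-102 - 41}{-46 + \left(2 + \frac{7}{5} \cdot 4\right)} = - \frac{143}{-46 + \left(2 + \frac{28}{5}\right)} = - \frac{143}{-46 + \frac{38}{5}} = - \frac{143}{- \frac{192}{5}} = \left(-143\right) \left(- \frac{5}{192}\right) = \frac{715}{192} \approx 3.724$)
$r \left(11 - 22\right)^{2} = \frac{715 \left(11 - 22\right)^{2}}{192} = \frac{715 \left(-11\right)^{2}}{192} = \frac{715}{192} \cdot 121 = \frac{86515}{192}$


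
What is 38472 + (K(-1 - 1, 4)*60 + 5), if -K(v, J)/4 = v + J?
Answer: 37997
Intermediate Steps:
K(v, J) = -4*J - 4*v (K(v, J) = -4*(v + J) = -4*(J + v) = -4*J - 4*v)
38472 + (K(-1 - 1, 4)*60 + 5) = 38472 + ((-4*4 - 4*(-1 - 1))*60 + 5) = 38472 + ((-16 - 4*(-2))*60 + 5) = 38472 + ((-16 + 8)*60 + 5) = 38472 + (-8*60 + 5) = 38472 + (-480 + 5) = 38472 - 475 = 37997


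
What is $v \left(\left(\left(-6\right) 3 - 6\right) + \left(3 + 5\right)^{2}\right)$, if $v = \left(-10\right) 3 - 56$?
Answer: $-3440$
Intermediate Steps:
$v = -86$ ($v = -30 - 56 = -86$)
$v \left(\left(\left(-6\right) 3 - 6\right) + \left(3 + 5\right)^{2}\right) = - 86 \left(\left(\left(-6\right) 3 - 6\right) + \left(3 + 5\right)^{2}\right) = - 86 \left(\left(-18 - 6\right) + 8^{2}\right) = - 86 \left(-24 + 64\right) = \left(-86\right) 40 = -3440$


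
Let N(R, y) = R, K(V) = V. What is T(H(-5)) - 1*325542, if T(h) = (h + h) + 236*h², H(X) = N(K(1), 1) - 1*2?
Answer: -325308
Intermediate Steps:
H(X) = -1 (H(X) = 1 - 1*2 = 1 - 2 = -1)
T(h) = 2*h + 236*h²
T(H(-5)) - 1*325542 = 2*(-1)*(1 + 118*(-1)) - 1*325542 = 2*(-1)*(1 - 118) - 325542 = 2*(-1)*(-117) - 325542 = 234 - 325542 = -325308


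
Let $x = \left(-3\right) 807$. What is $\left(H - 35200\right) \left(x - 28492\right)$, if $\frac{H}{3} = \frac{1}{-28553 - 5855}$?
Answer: $\frac{37440638633539}{34408} \approx 1.0881 \cdot 10^{9}$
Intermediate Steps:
$H = - \frac{3}{34408}$ ($H = \frac{3}{-28553 - 5855} = \frac{3}{-34408} = 3 \left(- \frac{1}{34408}\right) = - \frac{3}{34408} \approx -8.7189 \cdot 10^{-5}$)
$x = -2421$
$\left(H - 35200\right) \left(x - 28492\right) = \left(- \frac{3}{34408} - 35200\right) \left(-2421 - 28492\right) = - \frac{1211161603 \left(-2421 - 28492\right)}{34408} = \left(- \frac{1211161603}{34408}\right) \left(-30913\right) = \frac{37440638633539}{34408}$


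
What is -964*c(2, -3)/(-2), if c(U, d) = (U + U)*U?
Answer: 3856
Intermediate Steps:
c(U, d) = 2*U**2 (c(U, d) = (2*U)*U = 2*U**2)
-964*c(2, -3)/(-2) = -964*2*2**2/(-2) = -964*2*4*(-1)/2 = -7712*(-1)/2 = -964*(-4) = 3856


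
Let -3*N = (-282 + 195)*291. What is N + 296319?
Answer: 304758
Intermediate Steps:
N = 8439 (N = -(-282 + 195)*291/3 = -(-29)*291 = -⅓*(-25317) = 8439)
N + 296319 = 8439 + 296319 = 304758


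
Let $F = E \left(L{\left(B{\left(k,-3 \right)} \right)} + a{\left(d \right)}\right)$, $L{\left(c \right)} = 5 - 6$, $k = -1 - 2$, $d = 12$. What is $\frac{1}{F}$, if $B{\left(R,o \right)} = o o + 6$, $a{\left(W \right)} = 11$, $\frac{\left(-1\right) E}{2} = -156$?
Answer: $\frac{1}{3120} \approx 0.00032051$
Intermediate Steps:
$E = 312$ ($E = \left(-2\right) \left(-156\right) = 312$)
$k = -3$ ($k = -1 - 2 = -3$)
$B{\left(R,o \right)} = 6 + o^{2}$ ($B{\left(R,o \right)} = o^{2} + 6 = 6 + o^{2}$)
$L{\left(c \right)} = -1$ ($L{\left(c \right)} = 5 - 6 = -1$)
$F = 3120$ ($F = 312 \left(-1 + 11\right) = 312 \cdot 10 = 3120$)
$\frac{1}{F} = \frac{1}{3120}$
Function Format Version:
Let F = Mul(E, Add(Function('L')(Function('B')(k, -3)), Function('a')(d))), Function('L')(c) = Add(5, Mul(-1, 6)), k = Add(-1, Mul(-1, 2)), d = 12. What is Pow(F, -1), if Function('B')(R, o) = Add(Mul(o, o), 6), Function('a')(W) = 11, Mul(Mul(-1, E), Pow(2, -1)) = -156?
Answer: Rational(1, 3120) ≈ 0.00032051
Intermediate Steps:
E = 312 (E = Mul(-2, -156) = 312)
k = -3 (k = Add(-1, -2) = -3)
Function('B')(R, o) = Add(6, Pow(o, 2)) (Function('B')(R, o) = Add(Pow(o, 2), 6) = Add(6, Pow(o, 2)))
Function('L')(c) = -1 (Function('L')(c) = Add(5, -6) = -1)
F = 3120 (F = Mul(312, Add(-1, 11)) = Mul(312, 10) = 3120)
Pow(F, -1) = Pow(3120, -1) = Rational(1, 3120)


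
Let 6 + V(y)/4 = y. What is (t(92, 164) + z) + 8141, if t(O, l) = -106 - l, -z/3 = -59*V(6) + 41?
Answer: 7748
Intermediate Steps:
V(y) = -24 + 4*y
z = -123 (z = -3*(-59*(-24 + 4*6) + 41) = -3*(-59*(-24 + 24) + 41) = -3*(-59*0 + 41) = -3*(0 + 41) = -3*41 = -123)
(t(92, 164) + z) + 8141 = ((-106 - 1*164) - 123) + 8141 = ((-106 - 164) - 123) + 8141 = (-270 - 123) + 8141 = -393 + 8141 = 7748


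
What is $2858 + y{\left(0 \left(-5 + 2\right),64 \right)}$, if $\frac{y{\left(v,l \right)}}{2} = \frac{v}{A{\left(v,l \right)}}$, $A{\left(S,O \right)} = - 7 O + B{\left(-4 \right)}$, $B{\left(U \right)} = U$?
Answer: $2858$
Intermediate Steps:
$A{\left(S,O \right)} = -4 - 7 O$ ($A{\left(S,O \right)} = - 7 O - 4 = -4 - 7 O$)
$y{\left(v,l \right)} = \frac{2 v}{-4 - 7 l}$ ($y{\left(v,l \right)} = 2 \frac{v}{-4 - 7 l} = \frac{2 v}{-4 - 7 l}$)
$2858 + y{\left(0 \left(-5 + 2\right),64 \right)} = 2858 - \frac{2 \cdot 0 \left(-5 + 2\right)}{4 + 7 \cdot 64} = 2858 - \frac{2 \cdot 0 \left(-3\right)}{4 + 448} = 2858 - \frac{0}{452} = 2858 - 0 \cdot \frac{1}{452} = 2858 + 0 = 2858$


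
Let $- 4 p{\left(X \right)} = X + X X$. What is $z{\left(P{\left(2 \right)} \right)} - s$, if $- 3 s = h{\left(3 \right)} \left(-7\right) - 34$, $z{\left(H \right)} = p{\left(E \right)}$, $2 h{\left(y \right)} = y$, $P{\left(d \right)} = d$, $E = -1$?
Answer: $- \frac{89}{6} \approx -14.833$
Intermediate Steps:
$h{\left(y \right)} = \frac{y}{2}$
$p{\left(X \right)} = - \frac{X}{4} - \frac{X^{2}}{4}$ ($p{\left(X \right)} = - \frac{X + X X}{4} = - \frac{X + X^{2}}{4} = - \frac{X}{4} - \frac{X^{2}}{4}$)
$z{\left(H \right)} = 0$ ($z{\left(H \right)} = \left(- \frac{1}{4}\right) \left(-1\right) \left(1 - 1\right) = \left(- \frac{1}{4}\right) \left(-1\right) 0 = 0$)
$s = \frac{89}{6}$ ($s = - \frac{\frac{1}{2} \cdot 3 \left(-7\right) - 34}{3} = - \frac{\frac{3}{2} \left(-7\right) - 34}{3} = - \frac{- \frac{21}{2} - 34}{3} = \left(- \frac{1}{3}\right) \left(- \frac{89}{2}\right) = \frac{89}{6} \approx 14.833$)
$z{\left(P{\left(2 \right)} \right)} - s = 0 - \frac{89}{6} = - \frac{89}{6}$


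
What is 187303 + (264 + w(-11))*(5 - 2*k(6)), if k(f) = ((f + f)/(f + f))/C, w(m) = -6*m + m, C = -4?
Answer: 378115/2 ≈ 1.8906e+5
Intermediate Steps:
w(m) = -5*m
k(f) = -¼ (k(f) = ((f + f)/(f + f))/(-4) = ((2*f)/((2*f)))*(-¼) = ((2*f)*(1/(2*f)))*(-¼) = 1*(-¼) = -¼)
187303 + (264 + w(-11))*(5 - 2*k(6)) = 187303 + (264 - 5*(-11))*(5 - 2*(-¼)) = 187303 + (264 + 55)*(5 + ½) = 187303 + 319*(11/2) = 187303 + 3509/2 = 378115/2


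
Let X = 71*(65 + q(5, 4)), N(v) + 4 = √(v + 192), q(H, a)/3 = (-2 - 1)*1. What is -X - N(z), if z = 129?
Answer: -3972 - √321 ≈ -3989.9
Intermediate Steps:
q(H, a) = -9 (q(H, a) = 3*((-2 - 1)*1) = 3*(-3*1) = 3*(-3) = -9)
N(v) = -4 + √(192 + v) (N(v) = -4 + √(v + 192) = -4 + √(192 + v))
X = 3976 (X = 71*(65 - 9) = 71*56 = 3976)
-X - N(z) = -1*3976 - (-4 + √(192 + 129)) = -3976 - (-4 + √321) = -3976 + (4 - √321) = -3972 - √321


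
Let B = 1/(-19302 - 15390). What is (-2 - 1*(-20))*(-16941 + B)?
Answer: -1763151519/5782 ≈ -3.0494e+5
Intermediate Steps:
B = -1/34692 (B = 1/(-34692) = -1/34692 ≈ -2.8825e-5)
(-2 - 1*(-20))*(-16941 + B) = (-2 - 1*(-20))*(-16941 - 1/34692) = (-2 + 20)*(-587717173/34692) = 18*(-587717173/34692) = -1763151519/5782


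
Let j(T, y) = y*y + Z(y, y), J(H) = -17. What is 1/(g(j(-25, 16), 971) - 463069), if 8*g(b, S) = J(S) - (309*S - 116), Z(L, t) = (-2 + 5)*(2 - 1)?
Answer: -2/1001123 ≈ -1.9978e-6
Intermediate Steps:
Z(L, t) = 3 (Z(L, t) = 3*1 = 3)
j(T, y) = 3 + y**2 (j(T, y) = y*y + 3 = y**2 + 3 = 3 + y**2)
g(b, S) = 99/8 - 309*S/8 (g(b, S) = (-17 - (309*S - 116))/8 = (-17 - (-116 + 309*S))/8 = (-17 + (116 - 309*S))/8 = (99 - 309*S)/8 = 99/8 - 309*S/8)
1/(g(j(-25, 16), 971) - 463069) = 1/((99/8 - 309/8*971) - 463069) = 1/((99/8 - 300039/8) - 463069) = 1/(-74985/2 - 463069) = 1/(-1001123/2) = -2/1001123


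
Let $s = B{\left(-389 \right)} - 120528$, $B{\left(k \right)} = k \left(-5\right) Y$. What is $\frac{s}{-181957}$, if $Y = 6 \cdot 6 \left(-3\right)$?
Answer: $\frac{330588}{181957} \approx 1.8168$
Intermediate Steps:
$Y = -108$ ($Y = 36 \left(-3\right) = -108$)
$B{\left(k \right)} = 540 k$ ($B{\left(k \right)} = k \left(-5\right) \left(-108\right) = - 5 k \left(-108\right) = 540 k$)
$s = -330588$ ($s = 540 \left(-389\right) - 120528 = -210060 - 120528 = -330588$)
$\frac{s}{-181957} = - \frac{330588}{-181957} = \left(-330588\right) \left(- \frac{1}{181957}\right) = \frac{330588}{181957}$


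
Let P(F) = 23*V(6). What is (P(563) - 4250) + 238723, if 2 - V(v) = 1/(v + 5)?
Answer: 2579686/11 ≈ 2.3452e+5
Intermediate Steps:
V(v) = 2 - 1/(5 + v) (V(v) = 2 - 1/(v + 5) = 2 - 1/(5 + v))
P(F) = 483/11 (P(F) = 23*((9 + 2*6)/(5 + 6)) = 23*((9 + 12)/11) = 23*((1/11)*21) = 23*(21/11) = 483/11)
(P(563) - 4250) + 238723 = (483/11 - 4250) + 238723 = -46267/11 + 238723 = 2579686/11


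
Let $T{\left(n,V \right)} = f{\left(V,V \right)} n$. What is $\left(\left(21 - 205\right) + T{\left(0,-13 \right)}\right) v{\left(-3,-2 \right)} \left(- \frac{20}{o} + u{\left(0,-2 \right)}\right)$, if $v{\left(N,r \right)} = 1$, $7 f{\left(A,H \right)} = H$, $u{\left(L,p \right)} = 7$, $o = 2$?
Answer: $552$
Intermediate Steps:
$f{\left(A,H \right)} = \frac{H}{7}$
$T{\left(n,V \right)} = \frac{V n}{7}$ ($T{\left(n,V \right)} = \frac{V}{7} n = \frac{V n}{7}$)
$\left(\left(21 - 205\right) + T{\left(0,-13 \right)}\right) v{\left(-3,-2 \right)} \left(- \frac{20}{o} + u{\left(0,-2 \right)}\right) = \left(\left(21 - 205\right) + \frac{1}{7} \left(-13\right) 0\right) 1 \left(- \frac{20}{2} + 7\right) = \left(-184 + 0\right) 1 \left(\left(-20\right) \frac{1}{2} + 7\right) = - 184 \cdot 1 \left(-10 + 7\right) = - 184 \cdot 1 \left(-3\right) = \left(-184\right) \left(-3\right) = 552$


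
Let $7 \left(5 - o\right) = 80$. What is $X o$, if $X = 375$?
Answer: $- \frac{16875}{7} \approx -2410.7$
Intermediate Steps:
$o = - \frac{45}{7}$ ($o = 5 - \frac{80}{7} = - \frac{45}{7} \approx -6.4286$)
$X o = 375 \left(- \frac{45}{7}\right) = - \frac{16875}{7}$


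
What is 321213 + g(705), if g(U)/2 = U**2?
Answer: 1315263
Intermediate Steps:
g(U) = 2*U**2
321213 + g(705) = 321213 + 2*705**2 = 321213 + 2*497025 = 321213 + 994050 = 1315263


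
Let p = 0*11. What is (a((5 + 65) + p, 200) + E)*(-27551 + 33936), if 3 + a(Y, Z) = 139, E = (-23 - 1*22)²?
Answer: 13797985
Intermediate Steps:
p = 0
E = 2025 (E = (-23 - 22)² = (-45)² = 2025)
a(Y, Z) = 136 (a(Y, Z) = -3 + 139 = 136)
(a((5 + 65) + p, 200) + E)*(-27551 + 33936) = (136 + 2025)*(-27551 + 33936) = 2161*6385 = 13797985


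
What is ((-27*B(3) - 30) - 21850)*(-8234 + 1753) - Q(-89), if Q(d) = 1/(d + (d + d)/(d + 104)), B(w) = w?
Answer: 215344141648/1513 ≈ 1.4233e+8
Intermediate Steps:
Q(d) = 1/(d + 2*d/(104 + d)) (Q(d) = 1/(d + (2*d)/(104 + d)) = 1/(d + 2*d/(104 + d)))
((-27*B(3) - 30) - 21850)*(-8234 + 1753) - Q(-89) = ((-27*3 - 30) - 21850)*(-8234 + 1753) - (104 - 89)/((-89)*(106 - 89)) = ((-81 - 30) - 21850)*(-6481) - (-1)*15/(89*17) = (-111 - 21850)*(-6481) - (-1)*15/(89*17) = -21961*(-6481) - 1*(-15/1513) = 142329241 + 15/1513 = 215344141648/1513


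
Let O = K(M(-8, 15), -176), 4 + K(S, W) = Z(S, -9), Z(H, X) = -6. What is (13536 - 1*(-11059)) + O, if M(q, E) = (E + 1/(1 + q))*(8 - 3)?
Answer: 24585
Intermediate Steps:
M(q, E) = 5*E + 5/(1 + q) (M(q, E) = (E + 1/(1 + q))*5 = 5*E + 5/(1 + q))
K(S, W) = -10 (K(S, W) = -4 - 6 = -10)
O = -10
(13536 - 1*(-11059)) + O = (13536 - 1*(-11059)) - 10 = (13536 + 11059) - 10 = 24595 - 10 = 24585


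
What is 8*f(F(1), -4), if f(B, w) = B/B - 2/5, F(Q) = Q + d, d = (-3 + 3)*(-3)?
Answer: 24/5 ≈ 4.8000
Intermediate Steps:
d = 0 (d = 0*(-3) = 0)
F(Q) = Q (F(Q) = Q + 0 = Q)
f(B, w) = 3/5 (f(B, w) = 1 - 2*1/5 = 1 - 2/5 = 3/5)
8*f(F(1), -4) = 8*(3/5) = 24/5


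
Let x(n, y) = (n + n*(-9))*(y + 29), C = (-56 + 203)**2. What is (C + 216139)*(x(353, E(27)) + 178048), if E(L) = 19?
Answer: 10103339008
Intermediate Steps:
C = 21609 (C = 147**2 = 21609)
x(n, y) = -8*n*(29 + y) (x(n, y) = (n - 9*n)*(29 + y) = (-8*n)*(29 + y) = -8*n*(29 + y))
(C + 216139)*(x(353, E(27)) + 178048) = (21609 + 216139)*(-8*353*(29 + 19) + 178048) = 237748*(-8*353*48 + 178048) = 237748*(-135552 + 178048) = 237748*42496 = 10103339008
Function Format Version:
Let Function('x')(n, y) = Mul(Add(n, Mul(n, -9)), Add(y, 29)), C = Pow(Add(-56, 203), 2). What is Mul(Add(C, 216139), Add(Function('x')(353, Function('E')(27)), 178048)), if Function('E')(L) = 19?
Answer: 10103339008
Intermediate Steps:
C = 21609 (C = Pow(147, 2) = 21609)
Function('x')(n, y) = Mul(-8, n, Add(29, y)) (Function('x')(n, y) = Mul(Add(n, Mul(-9, n)), Add(29, y)) = Mul(Mul(-8, n), Add(29, y)) = Mul(-8, n, Add(29, y)))
Mul(Add(C, 216139), Add(Function('x')(353, Function('E')(27)), 178048)) = Mul(Add(21609, 216139), Add(Mul(-8, 353, Add(29, 19)), 178048)) = Mul(237748, Add(Mul(-8, 353, 48), 178048)) = Mul(237748, Add(-135552, 178048)) = Mul(237748, 42496) = 10103339008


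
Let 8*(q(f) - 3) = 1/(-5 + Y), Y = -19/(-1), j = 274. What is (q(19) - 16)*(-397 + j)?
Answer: 178965/112 ≈ 1597.9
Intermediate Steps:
Y = 19 (Y = -19*(-1) = 19)
q(f) = 337/112 (q(f) = 3 + 1/(8*(-5 + 19)) = 3 + (1/8)/14 = 3 + (1/8)*(1/14) = 3 + 1/112 = 337/112)
(q(19) - 16)*(-397 + j) = (337/112 - 16)*(-397 + 274) = -1455/112*(-123) = 178965/112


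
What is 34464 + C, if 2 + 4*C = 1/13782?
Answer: 1899903829/55128 ≈ 34464.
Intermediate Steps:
C = -27563/55128 (C = -½ + (¼)/13782 = -½ + (¼)*(1/13782) = -½ + 1/55128 = -27563/55128 ≈ -0.49998)
34464 + C = 34464 - 27563/55128 = 1899903829/55128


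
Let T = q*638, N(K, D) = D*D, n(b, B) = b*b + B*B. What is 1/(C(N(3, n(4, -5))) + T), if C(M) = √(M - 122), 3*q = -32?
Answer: -61248/416799025 - 9*√1559/416799025 ≈ -0.00014780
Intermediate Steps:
n(b, B) = B² + b² (n(b, B) = b² + B² = B² + b²)
q = -32/3 (q = (⅓)*(-32) = -32/3 ≈ -10.667)
N(K, D) = D²
C(M) = √(-122 + M)
T = -20416/3 (T = -32/3*638 = -20416/3 ≈ -6805.3)
1/(C(N(3, n(4, -5))) + T) = 1/(√(-122 + ((-5)² + 4²)²) - 20416/3) = 1/(√(-122 + (25 + 16)²) - 20416/3) = 1/(√(-122 + 41²) - 20416/3) = 1/(√(-122 + 1681) - 20416/3) = 1/(√1559 - 20416/3) = 1/(-20416/3 + √1559)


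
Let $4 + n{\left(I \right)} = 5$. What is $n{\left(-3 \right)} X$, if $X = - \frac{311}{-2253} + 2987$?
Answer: $\frac{6730022}{2253} \approx 2987.1$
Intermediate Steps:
$X = \frac{6730022}{2253}$ ($X = \left(-311\right) \left(- \frac{1}{2253}\right) + 2987 = \frac{311}{2253} + 2987 = \frac{6730022}{2253} \approx 2987.1$)
$n{\left(I \right)} = 1$ ($n{\left(I \right)} = -4 + 5 = 1$)
$n{\left(-3 \right)} X = 1 \cdot \frac{6730022}{2253} = \frac{6730022}{2253}$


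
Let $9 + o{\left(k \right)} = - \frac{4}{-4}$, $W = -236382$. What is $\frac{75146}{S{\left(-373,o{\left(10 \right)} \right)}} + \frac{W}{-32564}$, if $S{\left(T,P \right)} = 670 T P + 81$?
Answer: $\frac{33932857589}{4650513686} \approx 7.2966$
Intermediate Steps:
$o{\left(k \right)} = -8$ ($o{\left(k \right)} = -9 - \frac{4}{-4} = -9 - -1 = -9 + 1 = -8$)
$S{\left(T,P \right)} = 81 + 670 P T$ ($S{\left(T,P \right)} = 670 P T + 81 = 81 + 670 P T$)
$\frac{75146}{S{\left(-373,o{\left(10 \right)} \right)}} + \frac{W}{-32564} = \frac{75146}{81 + 670 \left(-8\right) \left(-373\right)} - \frac{236382}{-32564} = \frac{75146}{81 + 1999280} - - \frac{118191}{16282} = \frac{75146}{1999361} + \frac{118191}{16282} = \frac{33932857589}{4650513686}$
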